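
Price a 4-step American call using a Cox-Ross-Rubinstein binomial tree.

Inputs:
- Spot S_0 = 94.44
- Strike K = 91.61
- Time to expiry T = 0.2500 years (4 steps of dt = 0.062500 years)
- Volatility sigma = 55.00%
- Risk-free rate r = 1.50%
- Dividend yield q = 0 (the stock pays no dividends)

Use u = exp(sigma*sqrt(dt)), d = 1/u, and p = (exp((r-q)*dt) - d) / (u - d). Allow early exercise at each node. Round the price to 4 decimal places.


dt = T/N = 0.062500
u = exp(sigma*sqrt(dt)) = 1.147402; d = 1/u = 0.871534
p = (exp((r-q)*dt) - d) / (u - d) = 0.469079
Discount per step: exp(-r*dt) = 0.999063
Stock lattice S(k, i) with i counting down-moves:
  k=0: S(0,0) = 94.4400
  k=1: S(1,0) = 108.3606; S(1,1) = 82.3077
  k=2: S(2,0) = 124.3332; S(2,1) = 94.4400; S(2,2) = 71.7340
  k=3: S(3,0) = 142.6601; S(3,1) = 108.3606; S(3,2) = 82.3077; S(3,3) = 62.5186
  k=4: S(4,0) = 163.6884; S(4,1) = 124.3332; S(4,2) = 94.4400; S(4,3) = 71.7340; S(4,4) = 54.4871
Terminal payoffs V(N, i) = max(S_T - K, 0):
  V(4,0) = 72.078415; V(4,1) = 32.723157; V(4,2) = 2.830000; V(4,3) = 0.000000; V(4,4) = 0.000000
Backward induction: V(k, i) = exp(-r*dt) * [p * V(k+1, i) + (1-p) * V(k+1, i+1)]; then take max(V_cont, immediate exercise) for American.
  V(3,0) = exp(-r*dt) * [p*72.078415 + (1-p)*32.723157] = 51.135921; exercise = 51.050076; V(3,0) = max -> 51.135921
  V(3,1) = exp(-r*dt) * [p*32.723157 + (1-p)*2.830000] = 16.836461; exercise = 16.750617; V(3,1) = max -> 16.836461
  V(3,2) = exp(-r*dt) * [p*2.830000 + (1-p)*0.000000] = 1.326250; exercise = 0.000000; V(3,2) = max -> 1.326250
  V(3,3) = exp(-r*dt) * [p*0.000000 + (1-p)*0.000000] = 0.000000; exercise = 0.000000; V(3,3) = max -> 0.000000
  V(2,0) = exp(-r*dt) * [p*51.135921 + (1-p)*16.836461] = 32.894765; exercise = 32.723157; V(2,0) = max -> 32.894765
  V(2,1) = exp(-r*dt) * [p*16.836461 + (1-p)*1.326250] = 8.593704; exercise = 2.830000; V(2,1) = max -> 8.593704
  V(2,2) = exp(-r*dt) * [p*1.326250 + (1-p)*0.000000] = 0.621533; exercise = 0.000000; V(2,2) = max -> 0.621533
  V(1,0) = exp(-r*dt) * [p*32.894765 + (1-p)*8.593704] = 19.974087; exercise = 16.750617; V(1,0) = max -> 19.974087
  V(1,1) = exp(-r*dt) * [p*8.593704 + (1-p)*0.621533] = 4.357025; exercise = 0.000000; V(1,1) = max -> 4.357025
  V(0,0) = exp(-r*dt) * [p*19.974087 + (1-p)*4.357025] = 11.671714; exercise = 2.830000; V(0,0) = max -> 11.671714

Answer: Price = V(0,0) = 11.6717


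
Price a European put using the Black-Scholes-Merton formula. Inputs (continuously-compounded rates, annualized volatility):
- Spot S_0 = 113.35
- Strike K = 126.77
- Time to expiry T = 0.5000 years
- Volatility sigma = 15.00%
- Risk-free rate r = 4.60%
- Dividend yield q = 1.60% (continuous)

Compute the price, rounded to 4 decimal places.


d1 = (ln(S/K) + (r - q + 0.5*sigma^2) * T) / (sigma * sqrt(T)) = -0.86049280
d2 = d1 - sigma * sqrt(T) = -0.96655882
exp(-rT) = 0.97726248; exp(-qT) = 0.99203191
P = K * exp(-rT) * N(-d2) - S_0 * exp(-qT) * N(-d1)
N(-d1) = 0.80524127; N(-d2) = 0.83311768
P = 126.7700 * 0.97726248 * 0.83311768 - 113.3500 * 0.99203191 * 0.80524127 = 12.6661

Answer: Price = 12.6661


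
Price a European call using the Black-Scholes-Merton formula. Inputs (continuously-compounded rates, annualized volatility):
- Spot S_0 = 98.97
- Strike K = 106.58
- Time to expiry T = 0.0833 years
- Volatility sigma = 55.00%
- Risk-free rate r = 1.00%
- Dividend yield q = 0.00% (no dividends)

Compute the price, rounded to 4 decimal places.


d1 = (ln(S/K) + (r - q + 0.5*sigma^2) * T) / (sigma * sqrt(T)) = -0.38205332
d2 = d1 - sigma * sqrt(T) = -0.54079288
exp(-rT) = 0.99916735; exp(-qT) = 1.00000000
C = S_0 * exp(-qT) * N(d1) - K * exp(-rT) * N(d2)
N(d1) = 0.35121091; N(d2) = 0.29432517
C = 98.9700 * 1.00000000 * 0.35121091 - 106.5800 * 0.99916735 * 0.29432517 = 3.4163

Answer: Price = 3.4163


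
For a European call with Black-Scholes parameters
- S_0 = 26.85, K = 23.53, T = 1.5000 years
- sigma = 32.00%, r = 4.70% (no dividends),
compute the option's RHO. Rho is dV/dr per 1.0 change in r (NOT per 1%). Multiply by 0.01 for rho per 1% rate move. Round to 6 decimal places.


Answer: Rho = 20.583481

Derivation:
d1 = 0.7126219324; d2 = 0.3207035735
phi(d1) = 0.3094825584; exp(-qT) = 1.0000000000; exp(-rT) = 0.9319277395
N(d2) = 0.6257824805
Rho = K*T*exp(-rT)*N(d2) = 23.5300 * 1.5000 * 0.9319277395 * 0.6257824805 = 20.583481


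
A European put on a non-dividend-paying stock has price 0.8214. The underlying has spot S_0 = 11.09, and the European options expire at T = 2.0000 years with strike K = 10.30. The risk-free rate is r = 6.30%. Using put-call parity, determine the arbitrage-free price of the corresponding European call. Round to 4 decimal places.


Answer: Call price = 2.8308

Derivation:
Put-call parity: C - P = S_0 * exp(-qT) - K * exp(-rT).
S_0 * exp(-qT) = 11.0900 * 1.00000000 = 11.09000000
K * exp(-rT) = 10.3000 * 0.88161485 = 9.08063292
C = P + S*exp(-qT) - K*exp(-rT)
C = 0.8214 + 11.09000000 - 9.08063292 = 2.8308


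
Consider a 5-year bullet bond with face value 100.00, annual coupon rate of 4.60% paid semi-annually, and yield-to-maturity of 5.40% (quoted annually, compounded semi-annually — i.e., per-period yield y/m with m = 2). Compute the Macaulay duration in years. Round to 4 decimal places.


Coupon per period c = face * coupon_rate / m = 2.300000
Periods per year m = 2; per-period yield y/m = 0.027000
Number of cashflows N = 10
Cashflows (t years, CF_t, discount factor 1/(1+y/m)^(m*t), PV):
  t = 0.5000: CF_t = 2.300000, DF = 0.973710, PV = 2.239533
  t = 1.0000: CF_t = 2.300000, DF = 0.948111, PV = 2.180655
  t = 1.5000: CF_t = 2.300000, DF = 0.923185, PV = 2.123325
  t = 2.0000: CF_t = 2.300000, DF = 0.898914, PV = 2.067503
  t = 2.5000: CF_t = 2.300000, DF = 0.875282, PV = 2.013148
  t = 3.0000: CF_t = 2.300000, DF = 0.852270, PV = 1.960222
  t = 3.5000: CF_t = 2.300000, DF = 0.829864, PV = 1.908687
  t = 4.0000: CF_t = 2.300000, DF = 0.808047, PV = 1.858507
  t = 4.5000: CF_t = 2.300000, DF = 0.786803, PV = 1.809647
  t = 5.0000: CF_t = 102.300000, DF = 0.766118, PV = 78.373853
Price P = sum_t PV_t = 96.535079
Macaulay numerator sum_t t * PV_t:
  t * PV_t at t = 0.5000: 1.119766
  t * PV_t at t = 1.0000: 2.180655
  t * PV_t at t = 1.5000: 3.184988
  t * PV_t at t = 2.0000: 4.135005
  t * PV_t at t = 2.5000: 5.032869
  t * PV_t at t = 3.0000: 5.880665
  t * PV_t at t = 3.5000: 6.680405
  t * PV_t at t = 4.0000: 7.434029
  t * PV_t at t = 4.5000: 8.143411
  t * PV_t at t = 5.0000: 391.869265
Macaulay duration D = (sum_t t * PV_t) / P = 435.661058 / 96.535079 = 4.512982

Answer: Macaulay duration = 4.5130 years


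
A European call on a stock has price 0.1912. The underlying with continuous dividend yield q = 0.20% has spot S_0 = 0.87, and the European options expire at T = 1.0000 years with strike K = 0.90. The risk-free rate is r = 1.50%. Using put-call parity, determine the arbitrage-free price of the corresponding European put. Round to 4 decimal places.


Answer: Put price = 0.2095

Derivation:
Put-call parity: C - P = S_0 * exp(-qT) - K * exp(-rT).
S_0 * exp(-qT) = 0.8700 * 0.99800200 = 0.86826174
K * exp(-rT) = 0.9000 * 0.98511194 = 0.88660075
P = C - S*exp(-qT) + K*exp(-rT)
P = 0.1912 - 0.86826174 + 0.88660075 = 0.2095


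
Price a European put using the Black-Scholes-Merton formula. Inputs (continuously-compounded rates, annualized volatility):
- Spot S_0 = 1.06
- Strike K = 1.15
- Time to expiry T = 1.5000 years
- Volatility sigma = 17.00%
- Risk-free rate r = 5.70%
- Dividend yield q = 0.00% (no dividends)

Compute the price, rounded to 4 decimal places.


Answer: Price = 0.0856

Derivation:
d1 = (ln(S/K) + (r - q + 0.5*sigma^2) * T) / (sigma * sqrt(T)) = 0.12334845
d2 = d1 - sigma * sqrt(T) = -0.08485817
exp(-rT) = 0.91805314; exp(-qT) = 1.00000000
P = K * exp(-rT) * N(-d2) - S_0 * exp(-qT) * N(-d1)
N(-d1) = 0.45091559; N(-d2) = 0.53381293
P = 1.1500 * 0.91805314 * 0.53381293 - 1.0600 * 1.00000000 * 0.45091559 = 0.0856


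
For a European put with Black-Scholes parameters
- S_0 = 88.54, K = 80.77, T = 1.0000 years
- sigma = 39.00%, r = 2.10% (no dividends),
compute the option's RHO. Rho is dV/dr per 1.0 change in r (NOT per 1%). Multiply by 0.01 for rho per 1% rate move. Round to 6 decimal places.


Answer: Rho = -36.572961

Derivation:
d1 = 0.4843559432; d2 = 0.0943559432
phi(d1) = 0.3547865730; exp(-qT) = 1.0000000000; exp(-rT) = 0.9792189646
N(-d2) = 0.4624132059
Rho = -K*T*exp(-rT)*N(-d2) = -80.7700 * 1.0000 * 0.9792189646 * 0.4624132059 = -36.572961


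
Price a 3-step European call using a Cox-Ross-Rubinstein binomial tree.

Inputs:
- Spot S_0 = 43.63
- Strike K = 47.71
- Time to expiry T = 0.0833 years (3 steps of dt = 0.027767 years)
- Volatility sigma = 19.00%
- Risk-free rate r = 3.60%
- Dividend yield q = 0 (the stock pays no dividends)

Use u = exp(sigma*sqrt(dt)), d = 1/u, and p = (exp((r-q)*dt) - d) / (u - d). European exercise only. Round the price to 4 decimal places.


Answer: Price = V(0,0) = 0.0349

Derivation:
dt = T/N = 0.027767
u = exp(sigma*sqrt(dt)) = 1.032167; d = 1/u = 0.968836
p = (exp((r-q)*dt) - d) / (u - d) = 0.507877
Discount per step: exp(-r*dt) = 0.999001
Stock lattice S(k, i) with i counting down-moves:
  k=0: S(0,0) = 43.6300
  k=1: S(1,0) = 45.0334; S(1,1) = 42.2703
  k=2: S(2,0) = 46.4820; S(2,1) = 43.6300; S(2,2) = 40.9530
  k=3: S(3,0) = 47.9772; S(3,1) = 45.0334; S(3,2) = 42.2703; S(3,3) = 39.6767
Terminal payoffs V(N, i) = max(S_T - K, 0):
  V(3,0) = 0.267204; V(3,1) = 0.000000; V(3,2) = 0.000000; V(3,3) = 0.000000
Backward induction: V(k, i) = exp(-r*dt) * [p * V(k+1, i) + (1-p) * V(k+1, i+1)].
  V(2,0) = exp(-r*dt) * [p*0.267204 + (1-p)*0.000000] = 0.135571
  V(2,1) = exp(-r*dt) * [p*0.000000 + (1-p)*0.000000] = 0.000000
  V(2,2) = exp(-r*dt) * [p*0.000000 + (1-p)*0.000000] = 0.000000
  V(1,0) = exp(-r*dt) * [p*0.135571 + (1-p)*0.000000] = 0.068785
  V(1,1) = exp(-r*dt) * [p*0.000000 + (1-p)*0.000000] = 0.000000
  V(0,0) = exp(-r*dt) * [p*0.068785 + (1-p)*0.000000] = 0.034899


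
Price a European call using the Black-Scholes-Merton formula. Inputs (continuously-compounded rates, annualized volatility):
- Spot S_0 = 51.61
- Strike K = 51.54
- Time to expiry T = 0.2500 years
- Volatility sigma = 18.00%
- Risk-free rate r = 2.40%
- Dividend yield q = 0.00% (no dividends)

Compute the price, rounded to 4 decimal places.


Answer: Price = 2.0409

Derivation:
d1 = (ln(S/K) + (r - q + 0.5*sigma^2) * T) / (sigma * sqrt(T)) = 0.12674719
d2 = d1 - sigma * sqrt(T) = 0.03674719
exp(-rT) = 0.99401796; exp(-qT) = 1.00000000
C = S_0 * exp(-qT) * N(d1) - K * exp(-rT) * N(d2)
N(d1) = 0.55042975; N(d2) = 0.51465671
C = 51.6100 * 1.00000000 * 0.55042975 - 51.5400 * 0.99401796 * 0.51465671 = 2.0409


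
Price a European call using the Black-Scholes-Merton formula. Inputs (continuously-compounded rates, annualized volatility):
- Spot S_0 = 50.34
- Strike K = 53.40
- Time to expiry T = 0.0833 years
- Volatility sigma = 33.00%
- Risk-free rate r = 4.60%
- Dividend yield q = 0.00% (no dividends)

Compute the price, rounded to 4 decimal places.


d1 = (ln(S/K) + (r - q + 0.5*sigma^2) * T) / (sigma * sqrt(T)) = -0.53172283
d2 = d1 - sigma * sqrt(T) = -0.62696657
exp(-rT) = 0.99617553; exp(-qT) = 1.00000000
C = S_0 * exp(-qT) * N(d1) - K * exp(-rT) * N(d2)
N(d1) = 0.29745899; N(d2) = 0.26534057
C = 50.3400 * 1.00000000 * 0.29745899 - 53.4000 * 0.99617553 * 0.26534057 = 0.8591

Answer: Price = 0.8591


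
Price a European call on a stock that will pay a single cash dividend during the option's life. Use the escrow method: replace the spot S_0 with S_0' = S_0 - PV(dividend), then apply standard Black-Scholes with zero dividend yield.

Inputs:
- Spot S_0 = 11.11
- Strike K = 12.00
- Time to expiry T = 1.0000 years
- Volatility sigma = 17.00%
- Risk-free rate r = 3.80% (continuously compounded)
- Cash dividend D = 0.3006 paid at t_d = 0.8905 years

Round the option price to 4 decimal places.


PV(D) = D * exp(-r * t_d) = 0.3006 * 0.96672714 = 0.29059818
S_0' = S_0 - PV(D) = 11.1100 - 0.29059818 = 10.81940182
d1 = (ln(S_0'/K) + (r + sigma^2/2)*T) / (sigma*sqrt(T)) = -0.30068037
d2 = d1 - sigma*sqrt(T) = -0.47068037
exp(-rT) = 0.96271294
N(d1) = 0.38182912; N(d2) = 0.31893450
C = S_0' * N(d1) - K * exp(-rT) * N(d2) = 10.81940182 * 0.38182912 - 12.0000 * 0.96271294 * 0.31893450 = 0.4467

Answer: Price = 0.4467


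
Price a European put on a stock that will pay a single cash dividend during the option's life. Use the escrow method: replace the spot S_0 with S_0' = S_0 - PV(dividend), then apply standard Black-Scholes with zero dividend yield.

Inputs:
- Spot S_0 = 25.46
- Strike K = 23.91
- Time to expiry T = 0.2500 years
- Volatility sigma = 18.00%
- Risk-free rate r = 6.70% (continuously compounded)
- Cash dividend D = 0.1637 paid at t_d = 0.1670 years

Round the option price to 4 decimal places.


Answer: Price = 0.2576

Derivation:
PV(D) = D * exp(-r * t_d) = 0.1637 * 0.98887336 = 0.16187857
S_0' = S_0 - PV(D) = 25.4600 - 0.16187857 = 25.29812143
d1 = (ln(S_0'/K) + (r + sigma^2/2)*T) / (sigma*sqrt(T)) = 0.85814844
d2 = d1 - sigma*sqrt(T) = 0.76814844
exp(-rT) = 0.98338950
N(-d1) = 0.19540525; N(-d2) = 0.22119950
P = K * exp(-rT) * N(-d2) - S_0' * N(-d1) = 23.9100 * 0.98338950 * 0.22119950 - 25.29812143 * 0.19540525 = 0.2576


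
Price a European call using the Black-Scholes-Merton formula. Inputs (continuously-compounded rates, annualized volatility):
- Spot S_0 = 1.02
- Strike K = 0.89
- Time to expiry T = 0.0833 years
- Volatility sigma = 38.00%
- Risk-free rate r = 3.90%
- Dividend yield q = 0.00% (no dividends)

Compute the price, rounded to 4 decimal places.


d1 = (ln(S/K) + (r - q + 0.5*sigma^2) * T) / (sigma * sqrt(T)) = 1.32755798
d2 = d1 - sigma * sqrt(T) = 1.21788337
exp(-rT) = 0.99675657; exp(-qT) = 1.00000000
C = S_0 * exp(-qT) * N(d1) - K * exp(-rT) * N(d2)
N(d1) = 0.90783791; N(d2) = 0.88836585
C = 1.0200 * 1.00000000 * 0.90783791 - 0.8900 * 0.99675657 * 0.88836585 = 0.1379

Answer: Price = 0.1379


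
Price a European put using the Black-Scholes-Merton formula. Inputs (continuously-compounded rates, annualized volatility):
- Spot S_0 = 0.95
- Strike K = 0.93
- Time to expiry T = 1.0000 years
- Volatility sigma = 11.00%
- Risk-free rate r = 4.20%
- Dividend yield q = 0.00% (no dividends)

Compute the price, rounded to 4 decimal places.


d1 = (ln(S/K) + (r - q + 0.5*sigma^2) * T) / (sigma * sqrt(T)) = 0.63024908
d2 = d1 - sigma * sqrt(T) = 0.52024908
exp(-rT) = 0.95886978; exp(-qT) = 1.00000000
P = K * exp(-rT) * N(-d2) - S_0 * exp(-qT) * N(-d1)
N(-d1) = 0.26426582; N(-d2) = 0.30144499
P = 0.9300 * 0.95886978 * 0.30144499 - 0.9500 * 1.00000000 * 0.26426582 = 0.0178

Answer: Price = 0.0178


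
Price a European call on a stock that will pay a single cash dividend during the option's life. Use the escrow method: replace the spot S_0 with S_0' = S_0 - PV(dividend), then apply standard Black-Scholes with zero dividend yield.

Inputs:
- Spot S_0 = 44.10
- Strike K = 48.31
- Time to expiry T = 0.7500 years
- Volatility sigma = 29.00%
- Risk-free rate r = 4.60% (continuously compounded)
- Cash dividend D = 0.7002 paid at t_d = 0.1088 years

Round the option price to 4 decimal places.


Answer: Price = 3.0521

Derivation:
PV(D) = D * exp(-r * t_d) = 0.7002 * 0.99500770 = 0.69670439
S_0' = S_0 - PV(D) = 44.1000 - 0.69670439 = 43.40329561
d1 = (ln(S_0'/K) + (r + sigma^2/2)*T) / (sigma*sqrt(T)) = -0.16351238
d2 = d1 - sigma*sqrt(T) = -0.41465975
exp(-rT) = 0.96608834
N(d1) = 0.43505751; N(d2) = 0.33919550
C = S_0' * N(d1) - K * exp(-rT) * N(d2) = 43.40329561 * 0.43505751 - 48.3100 * 0.96608834 * 0.33919550 = 3.0521


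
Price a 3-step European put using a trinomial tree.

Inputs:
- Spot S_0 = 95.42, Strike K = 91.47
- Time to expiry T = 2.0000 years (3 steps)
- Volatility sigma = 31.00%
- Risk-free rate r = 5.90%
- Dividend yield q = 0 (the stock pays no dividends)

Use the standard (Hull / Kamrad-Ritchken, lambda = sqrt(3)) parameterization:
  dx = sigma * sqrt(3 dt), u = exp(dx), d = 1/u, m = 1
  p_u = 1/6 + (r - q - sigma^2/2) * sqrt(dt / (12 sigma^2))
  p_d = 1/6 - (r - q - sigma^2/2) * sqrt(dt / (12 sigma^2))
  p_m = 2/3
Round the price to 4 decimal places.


dt = T/N = 0.666667; dx = sigma*sqrt(3*dt) = 0.438406
u = exp(dx) = 1.550234; d = 1/u = 0.645064
p_u = 0.174992, p_m = 0.666667, p_d = 0.158341
Discount per step: exp(-r*dt) = 0.961430
Stock lattice S(k, j) with j the centered position index:
  k=0: S(0,+0) = 95.4200
  k=1: S(1,-1) = 61.5520; S(1,+0) = 95.4200; S(1,+1) = 147.9234
  k=2: S(2,-2) = 39.7049; S(2,-1) = 61.5520; S(2,+0) = 95.4200; S(2,+1) = 147.9234; S(2,+2) = 229.3159
  k=3: S(3,-3) = 25.6122; S(3,-2) = 39.7049; S(3,-1) = 61.5520; S(3,+0) = 95.4200; S(3,+1) = 147.9234; S(3,+2) = 229.3159; S(3,+3) = 355.4934
Terminal payoffs V(N, j) = max(K - S_T, 0):
  V(3,-3) = 65.857780; V(3,-2) = 51.765053; V(3,-1) = 29.918022; V(3,+0) = 0.000000; V(3,+1) = 0.000000; V(3,+2) = 0.000000; V(3,+3) = 0.000000
Backward induction: V(k, j) = exp(-r*dt) * [p_u * V(k+1, j+1) + p_m * V(k+1, j) + p_d * V(k+1, j-1)]
  V(2,-2) = exp(-r*dt) * [p_u*29.918022 + p_m*51.765053 + p_d*65.857780] = 48.238267
  V(2,-1) = exp(-r*dt) * [p_u*0.000000 + p_m*29.918022 + p_d*51.765053] = 27.056453
  V(2,+0) = exp(-r*dt) * [p_u*0.000000 + p_m*0.000000 + p_d*29.918022] = 4.554536
  V(2,+1) = exp(-r*dt) * [p_u*0.000000 + p_m*0.000000 + p_d*0.000000] = 0.000000
  V(2,+2) = exp(-r*dt) * [p_u*0.000000 + p_m*0.000000 + p_d*0.000000] = 0.000000
  V(1,-1) = exp(-r*dt) * [p_u*4.554536 + p_m*27.056453 + p_d*48.238267] = 25.451694
  V(1,+0) = exp(-r*dt) * [p_u*0.000000 + p_m*4.554536 + p_d*27.056453] = 7.038154
  V(1,+1) = exp(-r*dt) * [p_u*0.000000 + p_m*0.000000 + p_d*4.554536] = 0.693355
  V(0,+0) = exp(-r*dt) * [p_u*0.693355 + p_m*7.038154 + p_d*25.451694] = 8.502391

Answer: Price = V(0,0) = 8.5024


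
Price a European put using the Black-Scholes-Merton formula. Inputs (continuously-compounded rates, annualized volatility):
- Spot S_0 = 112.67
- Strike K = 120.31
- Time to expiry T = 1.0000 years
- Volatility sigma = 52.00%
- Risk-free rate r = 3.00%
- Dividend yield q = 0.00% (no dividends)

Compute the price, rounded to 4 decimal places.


d1 = (ln(S/K) + (r - q + 0.5*sigma^2) * T) / (sigma * sqrt(T)) = 0.19152201
d2 = d1 - sigma * sqrt(T) = -0.32847799
exp(-rT) = 0.97044553; exp(-qT) = 1.00000000
P = K * exp(-rT) * N(-d2) - S_0 * exp(-qT) * N(-d1)
N(-d1) = 0.42405832; N(-d2) = 0.62872486
P = 120.3100 * 0.97044553 * 0.62872486 - 112.6700 * 1.00000000 * 0.42405832 = 25.6277

Answer: Price = 25.6277


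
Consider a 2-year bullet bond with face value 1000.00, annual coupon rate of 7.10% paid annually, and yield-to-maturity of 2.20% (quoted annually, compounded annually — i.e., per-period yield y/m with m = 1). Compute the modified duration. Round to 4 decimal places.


Answer: Modified duration = 1.8949

Derivation:
Coupon per period c = face * coupon_rate / m = 71.000000
Periods per year m = 1; per-period yield y/m = 0.022000
Number of cashflows N = 2
Cashflows (t years, CF_t, discount factor 1/(1+y/m)^(m*t), PV):
  t = 1.0000: CF_t = 71.000000, DF = 0.978474, PV = 69.471624
  t = 2.0000: CF_t = 1071.000000, DF = 0.957411, PV = 1025.386698
Price P = sum_t PV_t = 1094.858322
First compute Macaulay numerator sum_t t * PV_t:
  t * PV_t at t = 1.0000: 69.471624
  t * PV_t at t = 2.0000: 2050.773396
Macaulay duration D = 2120.245021 / 1094.858322 = 1.936547
Modified duration = D / (1 + y/m) = 1.936547 / (1 + 0.022000) = 1.894860


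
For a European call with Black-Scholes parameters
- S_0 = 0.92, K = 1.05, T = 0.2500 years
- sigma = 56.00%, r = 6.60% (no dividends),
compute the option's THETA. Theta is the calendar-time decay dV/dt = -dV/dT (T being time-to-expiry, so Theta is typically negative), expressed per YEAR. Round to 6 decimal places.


Answer: Theta = -0.217785

Derivation:
d1 = -0.2731134754; d2 = -0.5531134754
phi(d1) = 0.3843375722; exp(-qT) = 1.0000000000; exp(-rT) = 0.9836353794
Theta = -S*exp(-qT)*phi(d1)*sigma/(2*sqrt(T)) - r*K*exp(-rT)*N(d2) + q*S*exp(-qT)*N(d1)
N(d1) = 0.3923829943; N(d2) = 0.2900928549; sqrt(T) = 0.5000000000
Term 1 = -0.9200 * 1.0000000000 * 0.3843375722 * 0.5600 / (2 * 0.5000000000) = -0.1980107172
Term 2 = -0.0660 * 1.0500 * 0.9836353794 * 0.2900928549 = -0.0197744498
Term 3 = 0 (no dividend yield, q = 0)
Theta = -0.1980107172 + (-0.0197744498) + (0.0000000000) = -0.217785


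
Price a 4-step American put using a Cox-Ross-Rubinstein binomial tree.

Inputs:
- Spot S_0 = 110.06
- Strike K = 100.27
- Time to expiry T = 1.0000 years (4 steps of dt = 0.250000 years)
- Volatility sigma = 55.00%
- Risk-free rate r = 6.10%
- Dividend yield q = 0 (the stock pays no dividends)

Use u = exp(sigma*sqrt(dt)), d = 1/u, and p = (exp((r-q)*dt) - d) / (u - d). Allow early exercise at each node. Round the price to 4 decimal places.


dt = T/N = 0.250000
u = exp(sigma*sqrt(dt)) = 1.316531; d = 1/u = 0.759572
p = (exp((r-q)*dt) - d) / (u - d) = 0.459271
Discount per step: exp(-r*dt) = 0.984866
Stock lattice S(k, i) with i counting down-moves:
  k=0: S(0,0) = 110.0600
  k=1: S(1,0) = 144.8974; S(1,1) = 83.5985
  k=2: S(2,0) = 190.7618; S(2,1) = 110.0600; S(2,2) = 63.4991
  k=3: S(3,0) = 251.1438; S(3,1) = 144.8974; S(3,2) = 83.5985; S(3,3) = 48.2321
  k=4: S(4,0) = 330.6385; S(4,1) = 190.7618; S(4,2) = 110.0600; S(4,3) = 63.4991; S(4,4) = 36.6358
Terminal payoffs V(N, i) = max(K - S_T, 0):
  V(4,0) = 0.000000; V(4,1) = 0.000000; V(4,2) = 0.000000; V(4,3) = 36.770904; V(4,4) = 63.634209
Backward induction: V(k, i) = exp(-r*dt) * [p * V(k+1, i) + (1-p) * V(k+1, i+1)]; then take max(V_cont, immediate exercise) for American.
  V(3,0) = exp(-r*dt) * [p*0.000000 + (1-p)*0.000000] = 0.000000; exercise = 0.000000; V(3,0) = max -> 0.000000
  V(3,1) = exp(-r*dt) * [p*0.000000 + (1-p)*0.000000] = 0.000000; exercise = 0.000000; V(3,1) = max -> 0.000000
  V(3,2) = exp(-r*dt) * [p*0.000000 + (1-p)*36.770904] = 19.582188; exercise = 16.671492; V(3,2) = max -> 19.582188
  V(3,3) = exp(-r*dt) * [p*36.770904 + (1-p)*63.634209] = 50.520340; exercise = 52.037857; V(3,3) = max -> 52.037857
  V(2,0) = exp(-r*dt) * [p*0.000000 + (1-p)*0.000000] = 0.000000; exercise = 0.000000; V(2,0) = max -> 0.000000
  V(2,1) = exp(-r*dt) * [p*0.000000 + (1-p)*19.582188] = 10.428410; exercise = 0.000000; V(2,1) = max -> 10.428410
  V(2,2) = exp(-r*dt) * [p*19.582188 + (1-p)*52.037857] = 36.569953; exercise = 36.770904; V(2,2) = max -> 36.770904
  V(1,0) = exp(-r*dt) * [p*0.000000 + (1-p)*10.428410] = 5.553605; exercise = 0.000000; V(1,0) = max -> 5.553605
  V(1,1) = exp(-r*dt) * [p*10.428410 + (1-p)*36.770904] = 24.299166; exercise = 16.671492; V(1,1) = max -> 24.299166
  V(0,0) = exp(-r*dt) * [p*5.553605 + (1-p)*24.299166] = 15.452423; exercise = 0.000000; V(0,0) = max -> 15.452423

Answer: Price = V(0,0) = 15.4524


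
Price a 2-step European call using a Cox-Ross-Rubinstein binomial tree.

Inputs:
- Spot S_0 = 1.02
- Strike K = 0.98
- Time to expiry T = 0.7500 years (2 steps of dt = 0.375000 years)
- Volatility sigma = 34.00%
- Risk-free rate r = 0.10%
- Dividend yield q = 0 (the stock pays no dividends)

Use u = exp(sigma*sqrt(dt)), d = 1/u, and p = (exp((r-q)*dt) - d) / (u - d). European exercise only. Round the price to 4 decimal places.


Answer: Price = V(0,0) = 0.1340

Derivation:
dt = T/N = 0.375000
u = exp(sigma*sqrt(dt)) = 1.231468; d = 1/u = 0.812039
p = (exp((r-q)*dt) - d) / (u - d) = 0.449030
Discount per step: exp(-r*dt) = 0.999625
Stock lattice S(k, i) with i counting down-moves:
  k=0: S(0,0) = 1.0200
  k=1: S(1,0) = 1.2561; S(1,1) = 0.8283
  k=2: S(2,0) = 1.5468; S(2,1) = 1.0200; S(2,2) = 0.6726
Terminal payoffs V(N, i) = max(S_T - K, 0):
  V(2,0) = 0.566843; V(2,1) = 0.040000; V(2,2) = 0.000000
Backward induction: V(k, i) = exp(-r*dt) * [p * V(k+1, i) + (1-p) * V(k+1, i+1)].
  V(1,0) = exp(-r*dt) * [p*0.566843 + (1-p)*0.040000] = 0.276464
  V(1,1) = exp(-r*dt) * [p*0.040000 + (1-p)*0.000000] = 0.017954
  V(0,0) = exp(-r*dt) * [p*0.276464 + (1-p)*0.017954] = 0.133983


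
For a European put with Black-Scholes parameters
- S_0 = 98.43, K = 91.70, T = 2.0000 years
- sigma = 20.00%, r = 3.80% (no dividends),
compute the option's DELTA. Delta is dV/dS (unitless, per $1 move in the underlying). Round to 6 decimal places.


d1 = 0.6605199573; d2 = 0.3776772449
phi(d1) = 0.3207536679; exp(-qT) = 1.0000000000; exp(-rT) = 0.9268162066
N(-d1) = 0.2544601078
Delta = -exp(-qT) * N(-d1) = -1.0000000000 * 0.2544601078 = -0.254460

Answer: Delta = -0.254460


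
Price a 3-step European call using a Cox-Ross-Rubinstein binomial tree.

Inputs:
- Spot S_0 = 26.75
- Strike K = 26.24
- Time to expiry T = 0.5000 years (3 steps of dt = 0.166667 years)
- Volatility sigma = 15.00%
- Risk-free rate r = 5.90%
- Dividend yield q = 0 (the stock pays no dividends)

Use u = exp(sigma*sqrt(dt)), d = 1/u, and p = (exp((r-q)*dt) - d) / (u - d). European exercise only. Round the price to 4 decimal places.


dt = T/N = 0.166667
u = exp(sigma*sqrt(dt)) = 1.063151; d = 1/u = 0.940600
p = (exp((r-q)*dt) - d) / (u - d) = 0.565330
Discount per step: exp(-r*dt) = 0.990215
Stock lattice S(k, i) with i counting down-moves:
  k=0: S(0,0) = 26.7500
  k=1: S(1,0) = 28.4393; S(1,1) = 25.1611
  k=2: S(2,0) = 30.2353; S(2,1) = 26.7500; S(2,2) = 23.6665
  k=3: S(3,0) = 32.1447; S(3,1) = 28.4393; S(3,2) = 25.1611; S(3,3) = 22.2607
Terminal payoffs V(N, i) = max(S_T - K, 0):
  V(3,0) = 5.904656; V(3,1) = 2.199292; V(3,2) = 0.000000; V(3,3) = 0.000000
Backward induction: V(k, i) = exp(-r*dt) * [p * V(k+1, i) + (1-p) * V(k+1, i+1)].
  V(2,0) = exp(-r*dt) * [p*5.904656 + (1-p)*2.199292] = 4.252027
  V(2,1) = exp(-r*dt) * [p*2.199292 + (1-p)*0.000000] = 1.231160
  V(2,2) = exp(-r*dt) * [p*0.000000 + (1-p)*0.000000] = 0.000000
  V(1,0) = exp(-r*dt) * [p*4.252027 + (1-p)*1.231160] = 2.910189
  V(1,1) = exp(-r*dt) * [p*1.231160 + (1-p)*0.000000] = 0.689201
  V(0,0) = exp(-r*dt) * [p*2.910189 + (1-p)*0.689201] = 1.925762

Answer: Price = V(0,0) = 1.9258


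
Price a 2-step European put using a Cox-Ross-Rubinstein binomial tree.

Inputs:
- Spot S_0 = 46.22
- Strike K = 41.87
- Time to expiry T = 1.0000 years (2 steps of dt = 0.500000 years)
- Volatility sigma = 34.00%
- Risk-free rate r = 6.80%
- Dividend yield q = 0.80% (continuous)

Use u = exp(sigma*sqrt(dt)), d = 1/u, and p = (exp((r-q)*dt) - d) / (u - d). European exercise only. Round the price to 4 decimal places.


Answer: Price = V(0,0) = 3.0688

Derivation:
dt = T/N = 0.500000
u = exp(sigma*sqrt(dt)) = 1.271778; d = 1/u = 0.786300
p = (exp((r-q)*dt) - d) / (u - d) = 0.502915
Discount per step: exp(-r*dt) = 0.966572
Stock lattice S(k, i) with i counting down-moves:
  k=0: S(0,0) = 46.2200
  k=1: S(1,0) = 58.7816; S(1,1) = 36.3428
  k=2: S(2,0) = 74.7572; S(2,1) = 46.2200; S(2,2) = 28.5764
Terminal payoffs V(N, i) = max(K - S_T, 0):
  V(2,0) = 0.000000; V(2,1) = 0.000000; V(2,2) = 13.293635
Backward induction: V(k, i) = exp(-r*dt) * [p * V(k+1, i) + (1-p) * V(k+1, i+1)].
  V(1,0) = exp(-r*dt) * [p*0.000000 + (1-p)*0.000000] = 0.000000
  V(1,1) = exp(-r*dt) * [p*0.000000 + (1-p)*13.293635] = 6.387171
  V(0,0) = exp(-r*dt) * [p*0.000000 + (1-p)*6.387171] = 3.068834


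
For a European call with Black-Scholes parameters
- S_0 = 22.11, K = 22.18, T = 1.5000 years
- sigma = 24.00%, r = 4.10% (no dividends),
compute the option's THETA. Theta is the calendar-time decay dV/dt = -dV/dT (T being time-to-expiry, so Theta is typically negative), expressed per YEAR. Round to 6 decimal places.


d1 = 0.3454427371; d2 = 0.0515039680
phi(d1) = 0.3758354458; exp(-qT) = 1.0000000000; exp(-rT) = 0.9403529457
Theta = -S*exp(-qT)*phi(d1)*sigma/(2*sqrt(T)) - r*K*exp(-rT)*N(d2) + q*S*exp(-qT)*N(d1)
N(d1) = 0.6351192236; N(d2) = 0.5205380300; sqrt(T) = 1.2247448714
Term 1 = -22.1100 * 1.0000000000 * 0.3758354458 * 0.2400 / (2 * 1.2247448714) = -0.8141831234
Term 2 = -0.0410 * 22.1800 * 0.9403529457 * 0.5205380300 = -0.4451319341
Term 3 = 0 (no dividend yield, q = 0)
Theta = -0.8141831234 + (-0.4451319341) + (0.0000000000) = -1.259315

Answer: Theta = -1.259315


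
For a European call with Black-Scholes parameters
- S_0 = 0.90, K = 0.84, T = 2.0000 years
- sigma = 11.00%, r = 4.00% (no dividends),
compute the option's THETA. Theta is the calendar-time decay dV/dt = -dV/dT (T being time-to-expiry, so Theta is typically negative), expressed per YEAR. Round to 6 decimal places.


d1 = 1.0355441984; d2 = 0.8799807066
phi(d1) = 0.2333736582; exp(-qT) = 1.0000000000; exp(-rT) = 0.9231163464
Theta = -S*exp(-qT)*phi(d1)*sigma/(2*sqrt(T)) - r*K*exp(-rT)*N(d2) + q*S*exp(-qT)*N(d1)
N(d1) = 0.8497925818; N(d2) = 0.8105651193; sqrt(T) = 1.4142135624
Term 1 = -0.9000 * 1.0000000000 * 0.2333736582 * 0.1100 / (2 * 1.4142135624) = -0.0081684948
Term 2 = -0.0400 * 0.8400 * 0.9231163464 * 0.8105651193 = -0.0251410626
Term 3 = 0 (no dividend yield, q = 0)
Theta = -0.0081684948 + (-0.0251410626) + (0.0000000000) = -0.033310

Answer: Theta = -0.033310


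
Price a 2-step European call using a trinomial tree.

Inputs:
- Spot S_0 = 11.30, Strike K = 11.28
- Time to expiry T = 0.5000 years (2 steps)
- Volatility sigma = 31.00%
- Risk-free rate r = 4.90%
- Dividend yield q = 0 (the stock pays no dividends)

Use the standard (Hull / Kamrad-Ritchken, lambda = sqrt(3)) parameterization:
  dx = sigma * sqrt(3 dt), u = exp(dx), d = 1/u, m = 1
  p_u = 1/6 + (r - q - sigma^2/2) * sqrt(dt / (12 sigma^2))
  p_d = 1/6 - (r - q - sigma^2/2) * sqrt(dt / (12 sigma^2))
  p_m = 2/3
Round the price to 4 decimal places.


Answer: Price = V(0,0) = 0.9901

Derivation:
dt = T/N = 0.250000; dx = sigma*sqrt(3*dt) = 0.268468
u = exp(dx) = 1.307959; d = 1/u = 0.764550
p_u = 0.167109, p_m = 0.666667, p_d = 0.166224
Discount per step: exp(-r*dt) = 0.987825
Stock lattice S(k, j) with j the centered position index:
  k=0: S(0,+0) = 11.3000
  k=1: S(1,-1) = 8.6394; S(1,+0) = 11.3000; S(1,+1) = 14.7799
  k=2: S(2,-2) = 6.6053; S(2,-1) = 8.6394; S(2,+0) = 11.3000; S(2,+1) = 14.7799; S(2,+2) = 19.3315
Terminal payoffs V(N, j) = max(S_T - K, 0):
  V(2,-2) = 0.000000; V(2,-1) = 0.000000; V(2,+0) = 0.020000; V(2,+1) = 3.499936; V(2,+2) = 8.051550
Backward induction: V(k, j) = exp(-r*dt) * [p_u * V(k+1, j+1) + p_m * V(k+1, j) + p_d * V(k+1, j-1)]
  V(1,-1) = exp(-r*dt) * [p_u*0.020000 + p_m*0.000000 + p_d*0.000000] = 0.003301
  V(1,+0) = exp(-r*dt) * [p_u*3.499936 + p_m*0.020000 + p_d*0.000000] = 0.590921
  V(1,+1) = exp(-r*dt) * [p_u*8.051550 + p_m*3.499936 + p_d*0.020000] = 3.637271
  V(0,+0) = exp(-r*dt) * [p_u*3.637271 + p_m*0.590921 + p_d*0.003301] = 0.990113


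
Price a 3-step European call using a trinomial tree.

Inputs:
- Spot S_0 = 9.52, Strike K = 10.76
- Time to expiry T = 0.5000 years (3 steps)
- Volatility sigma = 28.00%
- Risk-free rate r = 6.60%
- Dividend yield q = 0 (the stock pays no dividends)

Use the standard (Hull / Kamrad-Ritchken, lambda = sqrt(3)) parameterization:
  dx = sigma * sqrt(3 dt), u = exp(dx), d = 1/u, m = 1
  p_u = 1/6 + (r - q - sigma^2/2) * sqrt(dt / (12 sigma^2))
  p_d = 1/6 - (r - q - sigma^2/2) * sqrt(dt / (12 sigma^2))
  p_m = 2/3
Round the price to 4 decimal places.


Answer: Price = V(0,0) = 0.4487

Derivation:
dt = T/N = 0.166667; dx = sigma*sqrt(3*dt) = 0.197990
u = exp(dx) = 1.218950; d = 1/u = 0.820378
p_u = 0.177947, p_m = 0.666667, p_d = 0.155387
Discount per step: exp(-r*dt) = 0.989060
Stock lattice S(k, j) with j the centered position index:
  k=0: S(0,+0) = 9.5200
  k=1: S(1,-1) = 7.8100; S(1,+0) = 9.5200; S(1,+1) = 11.6044
  k=2: S(2,-2) = 6.4072; S(2,-1) = 7.8100; S(2,+0) = 9.5200; S(2,+1) = 11.6044; S(2,+2) = 14.1452
  k=3: S(3,-3) = 5.2563; S(3,-2) = 6.4072; S(3,-1) = 7.8100; S(3,+0) = 9.5200; S(3,+1) = 11.6044; S(3,+2) = 14.1452; S(3,+3) = 17.2423
Terminal payoffs V(N, j) = max(S_T - K, 0):
  V(3,-3) = 0.000000; V(3,-2) = 0.000000; V(3,-1) = 0.000000; V(3,+0) = 0.000000; V(3,+1) = 0.844405; V(3,+2) = 3.385190; V(3,+3) = 6.482281
Backward induction: V(k, j) = exp(-r*dt) * [p_u * V(k+1, j+1) + p_m * V(k+1, j) + p_d * V(k+1, j-1)]
  V(2,-2) = exp(-r*dt) * [p_u*0.000000 + p_m*0.000000 + p_d*0.000000] = 0.000000
  V(2,-1) = exp(-r*dt) * [p_u*0.000000 + p_m*0.000000 + p_d*0.000000] = 0.000000
  V(2,+0) = exp(-r*dt) * [p_u*0.844405 + p_m*0.000000 + p_d*0.000000] = 0.148615
  V(2,+1) = exp(-r*dt) * [p_u*3.385190 + p_m*0.844405 + p_d*0.000000] = 1.152572
  V(2,+2) = exp(-r*dt) * [p_u*6.482281 + p_m*3.385190 + p_d*0.844405] = 3.502760
  V(1,-1) = exp(-r*dt) * [p_u*0.148615 + p_m*0.000000 + p_d*0.000000] = 0.026156
  V(1,+0) = exp(-r*dt) * [p_u*1.152572 + p_m*0.148615 + p_d*0.000000] = 0.300846
  V(1,+1) = exp(-r*dt) * [p_u*3.502760 + p_m*1.152572 + p_d*0.148615] = 1.399301
  V(0,+0) = exp(-r*dt) * [p_u*1.399301 + p_m*0.300846 + p_d*0.026156] = 0.448667


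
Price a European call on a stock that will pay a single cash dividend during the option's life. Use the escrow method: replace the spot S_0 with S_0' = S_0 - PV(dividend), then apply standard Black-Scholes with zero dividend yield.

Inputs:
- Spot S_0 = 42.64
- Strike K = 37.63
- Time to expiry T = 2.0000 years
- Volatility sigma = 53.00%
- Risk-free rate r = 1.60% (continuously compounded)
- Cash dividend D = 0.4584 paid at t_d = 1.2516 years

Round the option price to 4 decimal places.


PV(D) = D * exp(-r * t_d) = 0.4584 * 0.98017358 = 0.44931157
S_0' = S_0 - PV(D) = 42.6400 - 0.44931157 = 42.19068843
d1 = (ln(S_0'/K) + (r + sigma^2/2)*T) / (sigma*sqrt(T)) = 0.57008542
d2 = d1 - sigma*sqrt(T) = -0.17944777
exp(-rT) = 0.96850658
N(d1) = 0.71569012; N(d2) = 0.42879306
C = S_0' * N(d1) - K * exp(-rT) * N(d2) = 42.19068843 * 0.71569012 - 37.6300 * 0.96850658 * 0.42879306 = 14.5681

Answer: Price = 14.5681


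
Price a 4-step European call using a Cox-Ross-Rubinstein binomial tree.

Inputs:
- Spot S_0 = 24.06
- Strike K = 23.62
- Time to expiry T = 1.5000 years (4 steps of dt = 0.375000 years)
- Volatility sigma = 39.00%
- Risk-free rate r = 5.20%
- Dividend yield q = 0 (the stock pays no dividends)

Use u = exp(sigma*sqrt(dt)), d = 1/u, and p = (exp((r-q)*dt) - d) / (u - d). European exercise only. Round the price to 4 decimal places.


dt = T/N = 0.375000
u = exp(sigma*sqrt(dt)) = 1.269757; d = 1/u = 0.787552
p = (exp((r-q)*dt) - d) / (u - d) = 0.481412
Discount per step: exp(-r*dt) = 0.980689
Stock lattice S(k, i) with i counting down-moves:
  k=0: S(0,0) = 24.0600
  k=1: S(1,0) = 30.5503; S(1,1) = 18.9485
  k=2: S(2,0) = 38.7915; S(2,1) = 24.0600; S(2,2) = 14.9229
  k=3: S(3,0) = 49.2558; S(3,1) = 30.5503; S(3,2) = 18.9485; S(3,3) = 11.7526
  k=4: S(4,0) = 62.5428; S(4,1) = 38.7915; S(4,2) = 24.0600; S(4,3) = 14.9229; S(4,4) = 9.2558
Terminal payoffs V(N, i) = max(S_T - K, 0):
  V(4,0) = 38.922837; V(4,1) = 15.171502; V(4,2) = 0.440000; V(4,3) = 0.000000; V(4,4) = 0.000000
Backward induction: V(k, i) = exp(-r*dt) * [p * V(k+1, i) + (1-p) * V(k+1, i+1)].
  V(3,0) = exp(-r*dt) * [p*38.922837 + (1-p)*15.171502] = 26.091895
  V(3,1) = exp(-r*dt) * [p*15.171502 + (1-p)*0.440000] = 7.386473
  V(3,2) = exp(-r*dt) * [p*0.440000 + (1-p)*0.000000] = 0.207731
  V(3,3) = exp(-r*dt) * [p*0.000000 + (1-p)*0.000000] = 0.000000
  V(2,0) = exp(-r*dt) * [p*26.091895 + (1-p)*7.386473] = 16.074951
  V(2,1) = exp(-r*dt) * [p*7.386473 + (1-p)*0.207731] = 3.592914
  V(2,2) = exp(-r*dt) * [p*0.207731 + (1-p)*0.000000] = 0.098073
  V(1,0) = exp(-r*dt) * [p*16.074951 + (1-p)*3.592914] = 9.416493
  V(1,1) = exp(-r*dt) * [p*3.592914 + (1-p)*0.098073] = 1.746148
  V(0,0) = exp(-r*dt) * [p*9.416493 + (1-p)*1.746148] = 5.333716

Answer: Price = V(0,0) = 5.3337


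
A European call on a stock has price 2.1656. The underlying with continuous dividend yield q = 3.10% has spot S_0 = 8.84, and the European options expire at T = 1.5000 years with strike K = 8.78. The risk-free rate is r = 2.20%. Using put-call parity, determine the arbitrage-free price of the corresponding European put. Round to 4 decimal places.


Answer: Put price = 2.2222

Derivation:
Put-call parity: C - P = S_0 * exp(-qT) - K * exp(-rT).
S_0 * exp(-qT) = 8.8400 * 0.95456456 = 8.43835072
K * exp(-rT) = 8.7800 * 0.96753856 = 8.49498855
P = C - S*exp(-qT) + K*exp(-rT)
P = 2.1656 - 8.43835072 + 8.49498855 = 2.2222


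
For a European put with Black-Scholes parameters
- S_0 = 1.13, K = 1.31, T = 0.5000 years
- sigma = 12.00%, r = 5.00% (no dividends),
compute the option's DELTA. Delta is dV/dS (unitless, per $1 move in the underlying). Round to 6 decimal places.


Answer: Delta = -0.919974

Derivation:
d1 = -1.4048974834; d2 = -1.4897502972
phi(d1) = 0.1487025908; exp(-qT) = 1.0000000000; exp(-rT) = 0.9753099120
N(-d1) = 0.9199741175
Delta = -exp(-qT) * N(-d1) = -1.0000000000 * 0.9199741175 = -0.919974


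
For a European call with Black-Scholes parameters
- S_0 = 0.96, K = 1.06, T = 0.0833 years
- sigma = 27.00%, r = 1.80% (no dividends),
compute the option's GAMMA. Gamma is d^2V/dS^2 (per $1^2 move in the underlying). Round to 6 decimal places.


d1 = -1.2133867096; d2 = -1.2913134059
phi(d1) = 0.1910744404; exp(-qT) = 1.0000000000; exp(-rT) = 0.9985017235
Gamma = exp(-qT) * phi(d1) / (S * sigma * sqrt(T)) = 1.0000000000 * 0.1910744404 / (0.9600 * 0.2700 * 0.2886173938) = 2.554142

Answer: Gamma = 2.554142


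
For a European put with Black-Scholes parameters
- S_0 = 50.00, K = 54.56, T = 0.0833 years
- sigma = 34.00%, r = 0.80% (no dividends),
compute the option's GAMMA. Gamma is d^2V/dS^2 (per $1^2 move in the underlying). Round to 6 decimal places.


d1 = -0.8335569131; d2 = -0.9316868270
phi(d1) = 0.2818593484; exp(-qT) = 1.0000000000; exp(-rT) = 0.9993338220
Gamma = exp(-qT) * phi(d1) / (S * sigma * sqrt(T)) = 1.0000000000 * 0.2818593484 / (50.0000 * 0.3400 * 0.2886173938) = 0.057446

Answer: Gamma = 0.057446


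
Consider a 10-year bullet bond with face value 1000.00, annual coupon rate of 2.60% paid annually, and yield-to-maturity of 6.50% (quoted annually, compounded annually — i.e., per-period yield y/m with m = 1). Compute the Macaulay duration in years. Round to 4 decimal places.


Coupon per period c = face * coupon_rate / m = 26.000000
Periods per year m = 1; per-period yield y/m = 0.065000
Number of cashflows N = 10
Cashflows (t years, CF_t, discount factor 1/(1+y/m)^(m*t), PV):
  t = 1.0000: CF_t = 26.000000, DF = 0.938967, PV = 24.413146
  t = 2.0000: CF_t = 26.000000, DF = 0.881659, PV = 22.923141
  t = 3.0000: CF_t = 26.000000, DF = 0.827849, PV = 21.524076
  t = 4.0000: CF_t = 26.000000, DF = 0.777323, PV = 20.210400
  t = 5.0000: CF_t = 26.000000, DF = 0.729881, PV = 18.976902
  t = 6.0000: CF_t = 26.000000, DF = 0.685334, PV = 17.818687
  t = 7.0000: CF_t = 26.000000, DF = 0.643506, PV = 16.731162
  t = 8.0000: CF_t = 26.000000, DF = 0.604231, PV = 15.710011
  t = 9.0000: CF_t = 26.000000, DF = 0.567353, PV = 14.751184
  t = 10.0000: CF_t = 1026.000000, DF = 0.532726, PV = 546.576912
Price P = sum_t PV_t = 719.635621
Macaulay numerator sum_t t * PV_t:
  t * PV_t at t = 1.0000: 24.413146
  t * PV_t at t = 2.0000: 45.846283
  t * PV_t at t = 3.0000: 64.572229
  t * PV_t at t = 4.0000: 80.841601
  t * PV_t at t = 5.0000: 94.884509
  t * PV_t at t = 6.0000: 106.912123
  t * PV_t at t = 7.0000: 117.118131
  t * PV_t at t = 8.0000: 125.680087
  t * PV_t at t = 9.0000: 132.760655
  t * PV_t at t = 10.0000: 5465.769124
Macaulay duration D = (sum_t t * PV_t) / P = 6258.797888 / 719.635621 = 8.697176

Answer: Macaulay duration = 8.6972 years


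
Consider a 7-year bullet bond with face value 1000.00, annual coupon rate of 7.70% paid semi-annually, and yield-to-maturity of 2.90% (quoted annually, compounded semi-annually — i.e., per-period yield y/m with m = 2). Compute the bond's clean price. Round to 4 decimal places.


Answer: Price = 1302.1203

Derivation:
Coupon per period c = face * coupon_rate / m = 38.500000
Periods per year m = 2; per-period yield y/m = 0.014500
Number of cashflows N = 14
Cashflows (t years, CF_t, discount factor 1/(1+y/m)^(m*t), PV):
  t = 0.5000: CF_t = 38.500000, DF = 0.985707, PV = 37.949729
  t = 1.0000: CF_t = 38.500000, DF = 0.971619, PV = 37.407323
  t = 1.5000: CF_t = 38.500000, DF = 0.957732, PV = 36.872669
  t = 2.0000: CF_t = 38.500000, DF = 0.944043, PV = 36.345657
  t = 2.5000: CF_t = 38.500000, DF = 0.930550, PV = 35.826177
  t = 3.0000: CF_t = 38.500000, DF = 0.917250, PV = 35.314123
  t = 3.5000: CF_t = 38.500000, DF = 0.904140, PV = 34.809387
  t = 4.0000: CF_t = 38.500000, DF = 0.891217, PV = 34.311865
  t = 4.5000: CF_t = 38.500000, DF = 0.878479, PV = 33.821453
  t = 5.0000: CF_t = 38.500000, DF = 0.865923, PV = 33.338052
  t = 5.5000: CF_t = 38.500000, DF = 0.853547, PV = 32.861559
  t = 6.0000: CF_t = 38.500000, DF = 0.841347, PV = 32.391877
  t = 6.5000: CF_t = 38.500000, DF = 0.829322, PV = 31.928908
  t = 7.0000: CF_t = 1038.500000, DF = 0.817469, PV = 848.941534
Price P = sum_t PV_t = 1302.120312
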